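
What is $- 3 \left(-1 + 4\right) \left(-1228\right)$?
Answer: $11052$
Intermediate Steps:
$- 3 \left(-1 + 4\right) \left(-1228\right) = \left(-3\right) 3 \left(-1228\right) = \left(-9\right) \left(-1228\right) = 11052$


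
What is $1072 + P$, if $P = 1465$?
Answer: $2537$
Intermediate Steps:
$1072 + P = 1072 + 1465 = 2537$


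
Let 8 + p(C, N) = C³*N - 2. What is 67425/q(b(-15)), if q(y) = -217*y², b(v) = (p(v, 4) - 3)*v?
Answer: -29/3834624549 ≈ -7.5627e-9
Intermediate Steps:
p(C, N) = -10 + N*C³ (p(C, N) = -8 + (C³*N - 2) = -8 + (N*C³ - 2) = -8 + (-2 + N*C³) = -10 + N*C³)
b(v) = v*(-13 + 4*v³) (b(v) = ((-10 + 4*v³) - 3)*v = (-13 + 4*v³)*v = v*(-13 + 4*v³))
67425/q(b(-15)) = 67425/((-217*225*(-13 + 4*(-15)³)²)) = 67425/((-217*225*(-13 + 4*(-3375))²)) = 67425/((-217*225*(-13 - 13500)²)) = 67425/((-217*(-15*(-13513))²)) = 67425/((-217*202695²)) = 67425/((-217*41085263025)) = 67425/(-8915502076425) = 67425*(-1/8915502076425) = -29/3834624549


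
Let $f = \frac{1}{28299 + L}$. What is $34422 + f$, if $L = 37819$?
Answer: $\frac{2275913797}{66118} \approx 34422.0$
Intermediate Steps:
$f = \frac{1}{66118}$ ($f = \frac{1}{28299 + 37819} = \frac{1}{66118} \approx 1.5124 \cdot 10^{-5}$)
$34422 + f = 34422 + \frac{1}{66118} = \frac{2275913797}{66118}$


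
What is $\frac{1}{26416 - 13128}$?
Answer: $\frac{1}{13288} \approx 7.5256 \cdot 10^{-5}$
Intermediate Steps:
$\frac{1}{26416 - 13128} = \frac{1}{13288}$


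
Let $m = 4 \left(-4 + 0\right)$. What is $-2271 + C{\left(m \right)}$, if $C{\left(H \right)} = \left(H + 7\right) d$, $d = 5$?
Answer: $-2316$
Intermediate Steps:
$m = -16$ ($m = 4 \left(-4\right) = -16$)
$C{\left(H \right)} = 35 + 5 H$ ($C{\left(H \right)} = \left(H + 7\right) 5 = \left(7 + H\right) 5 = 35 + 5 H$)
$-2271 + C{\left(m \right)} = -2271 + \left(35 + 5 \left(-16\right)\right) = -2271 + \left(35 - 80\right) = -2271 - 45 = -2316$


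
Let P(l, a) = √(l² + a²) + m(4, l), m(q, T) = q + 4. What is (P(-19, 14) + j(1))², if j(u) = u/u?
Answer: (9 + √557)² ≈ 1062.8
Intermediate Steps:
m(q, T) = 4 + q
j(u) = 1
P(l, a) = 8 + √(a² + l²) (P(l, a) = √(l² + a²) + (4 + 4) = √(a² + l²) + 8 = 8 + √(a² + l²))
(P(-19, 14) + j(1))² = ((8 + √(14² + (-19)²)) + 1)² = ((8 + √(196 + 361)) + 1)² = ((8 + √557) + 1)² = (9 + √557)²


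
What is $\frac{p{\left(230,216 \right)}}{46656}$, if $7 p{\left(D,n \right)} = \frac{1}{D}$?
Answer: $\frac{1}{75116160} \approx 1.3313 \cdot 10^{-8}$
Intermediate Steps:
$p{\left(D,n \right)} = \frac{1}{7 D}$
$\frac{p{\left(230,216 \right)}}{46656} = \frac{\frac{1}{7} \cdot \frac{1}{230}}{46656} = \frac{1}{7} \cdot \frac{1}{230} \cdot \frac{1}{46656} = \frac{1}{1610} \cdot \frac{1}{46656} = \frac{1}{75116160}$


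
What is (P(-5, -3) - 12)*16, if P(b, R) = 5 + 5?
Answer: -32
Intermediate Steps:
P(b, R) = 10
(P(-5, -3) - 12)*16 = (10 - 12)*16 = -2*16 = -32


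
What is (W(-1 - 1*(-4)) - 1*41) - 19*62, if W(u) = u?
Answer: -1216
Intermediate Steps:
(W(-1 - 1*(-4)) - 1*41) - 19*62 = ((-1 - 1*(-4)) - 1*41) - 19*62 = ((-1 + 4) - 41) - 1178 = (3 - 41) - 1178 = -38 - 1178 = -1216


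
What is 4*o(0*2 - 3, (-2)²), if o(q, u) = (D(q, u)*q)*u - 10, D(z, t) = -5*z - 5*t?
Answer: 200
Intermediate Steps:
D(z, t) = -5*t - 5*z
o(q, u) = -10 + q*u*(-5*q - 5*u) (o(q, u) = ((-5*u - 5*q)*q)*u - 10 = ((-5*q - 5*u)*q)*u - 10 = (q*(-5*q - 5*u))*u - 10 = q*u*(-5*q - 5*u) - 10 = -10 + q*u*(-5*q - 5*u))
4*o(0*2 - 3, (-2)²) = 4*(-10 - 5*(0*2 - 3)*(-2)²*((0*2 - 3) + (-2)²)) = 4*(-10 - 5*(0 - 3)*4*((0 - 3) + 4)) = 4*(-10 - 5*(-3)*4*(-3 + 4)) = 4*(-10 - 5*(-3)*4*1) = 4*(-10 + 60) = 4*50 = 200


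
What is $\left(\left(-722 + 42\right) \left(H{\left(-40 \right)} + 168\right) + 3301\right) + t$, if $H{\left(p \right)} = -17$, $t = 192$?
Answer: $-99187$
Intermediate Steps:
$\left(\left(-722 + 42\right) \left(H{\left(-40 \right)} + 168\right) + 3301\right) + t = \left(\left(-722 + 42\right) \left(-17 + 168\right) + 3301\right) + 192 = \left(\left(-680\right) 151 + 3301\right) + 192 = \left(-102680 + 3301\right) + 192 = -99379 + 192 = -99187$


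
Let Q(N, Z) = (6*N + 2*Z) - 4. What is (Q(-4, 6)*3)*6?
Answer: -288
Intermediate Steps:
Q(N, Z) = -4 + 2*Z + 6*N (Q(N, Z) = (2*Z + 6*N) - 4 = -4 + 2*Z + 6*N)
(Q(-4, 6)*3)*6 = ((-4 + 2*6 + 6*(-4))*3)*6 = ((-4 + 12 - 24)*3)*6 = -16*3*6 = -48*6 = -288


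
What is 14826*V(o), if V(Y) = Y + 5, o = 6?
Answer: 163086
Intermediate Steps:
V(Y) = 5 + Y
14826*V(o) = 14826*(5 + 6) = 14826*11 = 163086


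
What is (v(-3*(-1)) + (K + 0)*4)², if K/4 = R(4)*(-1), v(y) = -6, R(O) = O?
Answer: 4900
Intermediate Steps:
K = -16 (K = 4*(4*(-1)) = 4*(-4) = -16)
(v(-3*(-1)) + (K + 0)*4)² = (-6 + (-16 + 0)*4)² = (-6 - 16*4)² = (-6 - 64)² = (-70)² = 4900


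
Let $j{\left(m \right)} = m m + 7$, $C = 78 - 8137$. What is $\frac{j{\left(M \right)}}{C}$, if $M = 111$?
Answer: $- \frac{12328}{8059} \approx -1.5297$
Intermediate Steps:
$C = -8059$ ($C = 78 - 8137 = -8059$)
$j{\left(m \right)} = 7 + m^{2}$ ($j{\left(m \right)} = m^{2} + 7 = 7 + m^{2}$)
$\frac{j{\left(M \right)}}{C} = \frac{7 + 111^{2}}{-8059} = \left(7 + 12321\right) \left(- \frac{1}{8059}\right) = 12328 \left(- \frac{1}{8059}\right) = - \frac{12328}{8059}$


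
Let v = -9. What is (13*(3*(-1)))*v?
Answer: 351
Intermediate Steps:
(13*(3*(-1)))*v = (13*(3*(-1)))*(-9) = (13*(-3))*(-9) = -39*(-9) = 351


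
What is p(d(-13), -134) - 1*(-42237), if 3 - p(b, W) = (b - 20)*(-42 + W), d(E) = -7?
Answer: 37488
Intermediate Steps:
p(b, W) = 3 - (-42 + W)*(-20 + b) (p(b, W) = 3 - (b - 20)*(-42 + W) = 3 - (-20 + b)*(-42 + W) = 3 - (-42 + W)*(-20 + b))
p(d(-13), -134) - 1*(-42237) = (-837 + 20*(-134) + 42*(-7) - 1*(-134)*(-7)) - 1*(-42237) = (-837 - 2680 - 294 - 938) + 42237 = -4749 + 42237 = 37488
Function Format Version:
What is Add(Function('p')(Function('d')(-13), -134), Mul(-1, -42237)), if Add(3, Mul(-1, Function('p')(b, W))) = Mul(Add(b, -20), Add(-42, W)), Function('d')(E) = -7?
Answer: 37488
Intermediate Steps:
Function('p')(b, W) = Add(3, Mul(-1, Add(-42, W), Add(-20, b))) (Function('p')(b, W) = Add(3, Mul(-1, Mul(Add(b, -20), Add(-42, W)))) = Add(3, Mul(-1, Mul(Add(-20, b), Add(-42, W)))) = Add(3, Mul(-1, Mul(Add(-42, W), Add(-20, b)))) = Add(3, Mul(-1, Add(-42, W), Add(-20, b))))
Add(Function('p')(Function('d')(-13), -134), Mul(-1, -42237)) = Add(Add(-837, Mul(20, -134), Mul(42, -7), Mul(-1, -134, -7)), Mul(-1, -42237)) = Add(Add(-837, -2680, -294, -938), 42237) = Add(-4749, 42237) = 37488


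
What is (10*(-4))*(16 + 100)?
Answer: -4640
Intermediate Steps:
(10*(-4))*(16 + 100) = -40*116 = -4640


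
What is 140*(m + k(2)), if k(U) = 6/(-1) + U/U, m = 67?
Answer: 8680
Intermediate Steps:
k(U) = -5 (k(U) = 6*(-1) + 1 = -6 + 1 = -5)
140*(m + k(2)) = 140*(67 - 5) = 140*62 = 8680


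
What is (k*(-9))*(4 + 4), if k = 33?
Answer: -2376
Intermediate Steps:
(k*(-9))*(4 + 4) = (33*(-9))*(4 + 4) = -297*8 = -2376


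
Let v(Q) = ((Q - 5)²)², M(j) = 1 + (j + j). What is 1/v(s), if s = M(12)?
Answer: 1/160000 ≈ 6.2500e-6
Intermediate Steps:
M(j) = 1 + 2*j
s = 25 (s = 1 + 2*12 = 1 + 24 = 25)
v(Q) = (-5 + Q)⁴ (v(Q) = ((-5 + Q)²)² = (-5 + Q)⁴)
1/v(s) = 1/((-5 + 25)⁴) = 1/(20⁴) = 1/160000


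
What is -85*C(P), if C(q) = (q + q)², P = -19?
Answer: -122740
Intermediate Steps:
C(q) = 4*q² (C(q) = (2*q)² = 4*q²)
-85*C(P) = -340*(-19)² = -340*361 = -85*1444 = -122740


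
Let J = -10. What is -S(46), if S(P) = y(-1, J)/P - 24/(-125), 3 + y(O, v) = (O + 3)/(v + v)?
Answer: -1433/11500 ≈ -0.12461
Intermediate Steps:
y(O, v) = -3 + (3 + O)/(2*v) (y(O, v) = -3 + (O + 3)/(v + v) = -3 + (3 + O)/((2*v)) = -3 + (3 + O)*(1/(2*v)) = -3 + (3 + O)/(2*v))
S(P) = 24/125 - 31/(10*P) (S(P) = ((½)*(3 - 1 - 6*(-10))/(-10))/P - 24/(-125) = ((½)*(-⅒)*(3 - 1 + 60))/P - 24*(-1/125) = ((½)*(-⅒)*62)/P + 24/125 = -31/(10*P) + 24/125 = 24/125 - 31/(10*P))
-S(46) = -(-775 + 48*46)/(250*46) = -(-775 + 2208)/(250*46) = -1433/(250*46) = -1*1433/11500 = -1433/11500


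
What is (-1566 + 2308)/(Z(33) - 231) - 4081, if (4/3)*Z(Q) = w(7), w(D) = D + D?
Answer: -257315/63 ≈ -4084.4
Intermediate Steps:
w(D) = 2*D
Z(Q) = 21/2 (Z(Q) = 3*(2*7)/4 = (¾)*14 = 21/2)
(-1566 + 2308)/(Z(33) - 231) - 4081 = (-1566 + 2308)/(21/2 - 231) - 4081 = 742/(-441/2) - 4081 = 742*(-2/441) - 4081 = -212/63 - 4081 = -257315/63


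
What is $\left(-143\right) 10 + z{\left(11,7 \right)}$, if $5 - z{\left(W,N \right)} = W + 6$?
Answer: $-1442$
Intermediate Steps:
$z{\left(W,N \right)} = -1 - W$ ($z{\left(W,N \right)} = 5 - \left(W + 6\right) = 5 - \left(6 + W\right) = -1 - W$)
$\left(-143\right) 10 + z{\left(11,7 \right)} = \left(-143\right) 10 - 12 = -1430 - 12 = -1442$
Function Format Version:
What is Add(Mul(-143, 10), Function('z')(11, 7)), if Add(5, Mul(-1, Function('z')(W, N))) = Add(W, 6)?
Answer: -1442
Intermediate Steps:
Function('z')(W, N) = Add(-1, Mul(-1, W)) (Function('z')(W, N) = Add(5, Mul(-1, Add(W, 6))) = Add(5, Mul(-1, Add(6, W))) = Add(5, Add(-6, Mul(-1, W))) = Add(-1, Mul(-1, W)))
Add(Mul(-143, 10), Function('z')(11, 7)) = Add(Mul(-143, 10), Add(-1, Mul(-1, 11))) = Add(-1430, Add(-1, -11)) = Add(-1430, -12) = -1442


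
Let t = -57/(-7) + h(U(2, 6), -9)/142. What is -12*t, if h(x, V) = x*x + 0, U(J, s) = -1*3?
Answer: -48942/497 ≈ -98.475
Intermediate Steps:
U(J, s) = -3
h(x, V) = x**2 (h(x, V) = x**2 + 0 = x**2)
t = 8157/994 (t = -57/(-7) + (-3)**2/142 = -57*(-1/7) + 9*(1/142) = 57/7 + 9/142 = 8157/994 ≈ 8.2062)
-12*t = -12*8157/994 = -48942/497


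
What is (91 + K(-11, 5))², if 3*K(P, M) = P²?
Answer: 155236/9 ≈ 17248.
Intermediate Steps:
K(P, M) = P²/3
(91 + K(-11, 5))² = (91 + (⅓)*(-11)²)² = (91 + (⅓)*121)² = (91 + 121/3)² = (394/3)² = 155236/9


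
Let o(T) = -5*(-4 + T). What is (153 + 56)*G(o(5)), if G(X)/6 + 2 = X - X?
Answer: -2508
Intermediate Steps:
o(T) = 20 - 5*T
G(X) = -12 (G(X) = -12 + 6*(X - X) = -12 + 6*0 = -12 + 0 = -12)
(153 + 56)*G(o(5)) = (153 + 56)*(-12) = 209*(-12) = -2508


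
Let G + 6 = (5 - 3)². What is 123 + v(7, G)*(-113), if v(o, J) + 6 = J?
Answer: 1027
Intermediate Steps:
G = -2 (G = -6 + (5 - 3)² = -6 + 2² = -6 + 4 = -2)
v(o, J) = -6 + J
123 + v(7, G)*(-113) = 123 + (-6 - 2)*(-113) = 123 - 8*(-113) = 123 + 904 = 1027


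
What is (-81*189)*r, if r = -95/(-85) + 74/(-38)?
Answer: 4102812/323 ≈ 12702.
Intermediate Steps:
r = -268/323 (r = -95*(-1/85) + 74*(-1/38) = 19/17 - 37/19 = -268/323 ≈ -0.82972)
(-81*189)*r = -81*189*(-268/323) = -15309*(-268/323) = 4102812/323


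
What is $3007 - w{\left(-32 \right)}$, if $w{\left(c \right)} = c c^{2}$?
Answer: $35775$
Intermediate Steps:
$w{\left(c \right)} = c^{3}$
$3007 - w{\left(-32 \right)} = 3007 - \left(-32\right)^{3} = 3007 - -32768 = 3007 + 32768 = 35775$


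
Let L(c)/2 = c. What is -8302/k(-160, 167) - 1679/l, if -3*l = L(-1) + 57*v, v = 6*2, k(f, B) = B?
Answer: -4820785/113894 ≈ -42.327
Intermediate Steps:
v = 12
L(c) = 2*c
l = -682/3 (l = -(2*(-1) + 57*12)/3 = -(-2 + 684)/3 = -1/3*682 = -682/3 ≈ -227.33)
-8302/k(-160, 167) - 1679/l = -8302/167 - 1679/(-682/3) = -8302*1/167 - 1679*(-3/682) = -8302/167 + 5037/682 = -4820785/113894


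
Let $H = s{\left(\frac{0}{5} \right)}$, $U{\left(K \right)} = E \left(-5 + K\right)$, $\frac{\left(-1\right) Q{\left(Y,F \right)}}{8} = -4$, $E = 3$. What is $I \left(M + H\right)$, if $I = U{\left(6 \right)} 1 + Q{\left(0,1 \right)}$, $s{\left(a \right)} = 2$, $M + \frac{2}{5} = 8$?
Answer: $336$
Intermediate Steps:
$Q{\left(Y,F \right)} = 32$ ($Q{\left(Y,F \right)} = \left(-8\right) \left(-4\right) = 32$)
$U{\left(K \right)} = -15 + 3 K$ ($U{\left(K \right)} = 3 \left(-5 + K\right) = -15 + 3 K$)
$M = \frac{38}{5}$ ($M = - \frac{2}{5} + 8 = \frac{38}{5} \approx 7.6$)
$I = 35$ ($I = \left(-15 + 3 \cdot 6\right) 1 + 32 = \left(-15 + 18\right) 1 + 32 = 3 \cdot 1 + 32 = 3 + 32 = 35$)
$H = 2$
$I \left(M + H\right) = 35 \left(\frac{38}{5} + 2\right) = 35 \cdot \frac{48}{5} = 336$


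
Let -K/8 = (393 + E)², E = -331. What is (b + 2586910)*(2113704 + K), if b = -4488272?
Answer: -3960445780624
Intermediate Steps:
K = -30752 (K = -8*(393 - 331)² = -8*62² = -8*3844 = -30752)
(b + 2586910)*(2113704 + K) = (-4488272 + 2586910)*(2113704 - 30752) = -1901362*2082952 = -3960445780624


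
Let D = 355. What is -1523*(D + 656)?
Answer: -1539753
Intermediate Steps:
-1523*(D + 656) = -1523*(355 + 656) = -1523*1011 = -1539753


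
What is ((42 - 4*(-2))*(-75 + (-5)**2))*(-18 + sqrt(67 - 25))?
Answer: 45000 - 2500*sqrt(42) ≈ 28798.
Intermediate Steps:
((42 - 4*(-2))*(-75 + (-5)**2))*(-18 + sqrt(67 - 25)) = ((42 + 8)*(-75 + 25))*(-18 + sqrt(42)) = (50*(-50))*(-18 + sqrt(42)) = -2500*(-18 + sqrt(42)) = 45000 - 2500*sqrt(42)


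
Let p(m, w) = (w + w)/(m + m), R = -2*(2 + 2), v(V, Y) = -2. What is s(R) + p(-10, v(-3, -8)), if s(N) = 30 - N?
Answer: 191/5 ≈ 38.200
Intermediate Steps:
R = -8 (R = -2*4 = -8)
p(m, w) = w/m (p(m, w) = (2*w)/((2*m)) = (2*w)*(1/(2*m)) = w/m)
s(R) + p(-10, v(-3, -8)) = (30 - 1*(-8)) - 2/(-10) = (30 + 8) - 2*(-⅒) = 38 + ⅕ = 191/5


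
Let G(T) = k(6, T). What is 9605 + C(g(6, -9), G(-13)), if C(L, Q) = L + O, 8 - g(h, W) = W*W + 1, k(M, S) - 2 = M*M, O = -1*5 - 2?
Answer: 9524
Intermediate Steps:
O = -7 (O = -5 - 2 = -7)
k(M, S) = 2 + M² (k(M, S) = 2 + M*M = 2 + M²)
g(h, W) = 7 - W² (g(h, W) = 8 - (W*W + 1) = 8 - (W² + 1) = 8 - (1 + W²) = 8 + (-1 - W²) = 7 - W²)
G(T) = 38 (G(T) = 2 + 6² = 2 + 36 = 38)
C(L, Q) = -7 + L (C(L, Q) = L - 7 = -7 + L)
9605 + C(g(6, -9), G(-13)) = 9605 + (-7 + (7 - 1*(-9)²)) = 9605 + (-7 + (7 - 1*81)) = 9605 + (-7 + (7 - 81)) = 9605 + (-7 - 74) = 9605 - 81 = 9524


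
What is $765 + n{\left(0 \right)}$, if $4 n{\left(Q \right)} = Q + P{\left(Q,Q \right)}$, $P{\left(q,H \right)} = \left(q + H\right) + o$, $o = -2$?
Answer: $\frac{1529}{2} \approx 764.5$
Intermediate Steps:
$P{\left(q,H \right)} = -2 + H + q$ ($P{\left(q,H \right)} = \left(q + H\right) - 2 = \left(H + q\right) - 2 = -2 + H + q$)
$n{\left(Q \right)} = - \frac{1}{2} + \frac{3 Q}{4}$ ($n{\left(Q \right)} = \frac{Q + \left(-2 + Q + Q\right)}{4} = \frac{Q + \left(-2 + 2 Q\right)}{4} = \frac{-2 + 3 Q}{4} = - \frac{1}{2} + \frac{3 Q}{4}$)
$765 + n{\left(0 \right)} = 765 + \left(- \frac{1}{2} + \frac{3}{4} \cdot 0\right) = 765 + \left(- \frac{1}{2} + 0\right) = 765 - \frac{1}{2} = \frac{1529}{2}$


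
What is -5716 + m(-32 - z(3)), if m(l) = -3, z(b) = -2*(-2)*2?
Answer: -5719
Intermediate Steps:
z(b) = 8 (z(b) = 4*2 = 8)
-5716 + m(-32 - z(3)) = -5716 - 3 = -5719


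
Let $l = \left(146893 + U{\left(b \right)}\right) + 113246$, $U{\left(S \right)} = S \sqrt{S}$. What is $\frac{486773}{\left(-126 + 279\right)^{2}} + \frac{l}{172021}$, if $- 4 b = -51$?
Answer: $\frac{89824772084}{4026839589} + \frac{51 \sqrt{51}}{1376168} \approx 22.307$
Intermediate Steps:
$b = \frac{51}{4}$ ($b = \left(- \frac{1}{4}\right) \left(-51\right) = \frac{51}{4} \approx 12.75$)
$U{\left(S \right)} = S^{\frac{3}{2}}$
$l = 260139 + \frac{51 \sqrt{51}}{8}$ ($l = \left(146893 + \left(\frac{51}{4}\right)^{\frac{3}{2}}\right) + 113246 = \left(146893 + \frac{51 \sqrt{51}}{8}\right) + 113246 = 260139 + \frac{51 \sqrt{51}}{8} \approx 2.6018 \cdot 10^{5}$)
$\frac{486773}{\left(-126 + 279\right)^{2}} + \frac{l}{172021} = \frac{486773}{\left(-126 + 279\right)^{2}} + \frac{260139 + \frac{51 \sqrt{51}}{8}}{172021} = \frac{486773}{153^{2}} + \left(260139 + \frac{51 \sqrt{51}}{8}\right) \frac{1}{172021} = \frac{486773}{23409} + \left(\frac{260139}{172021} + \frac{51 \sqrt{51}}{1376168}\right) = \frac{89824772084}{4026839589} + \frac{51 \sqrt{51}}{1376168}$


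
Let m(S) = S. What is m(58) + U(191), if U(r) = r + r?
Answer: 440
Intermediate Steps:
U(r) = 2*r
m(58) + U(191) = 58 + 2*191 = 58 + 382 = 440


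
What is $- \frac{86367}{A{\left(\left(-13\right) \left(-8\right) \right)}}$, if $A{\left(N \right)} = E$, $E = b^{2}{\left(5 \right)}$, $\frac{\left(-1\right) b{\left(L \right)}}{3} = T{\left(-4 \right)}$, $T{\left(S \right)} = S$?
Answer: $- \frac{28789}{48} \approx -599.77$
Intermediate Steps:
$b{\left(L \right)} = 12$ ($b{\left(L \right)} = \left(-3\right) \left(-4\right) = 12$)
$E = 144$ ($E = 12^{2} = 144$)
$A{\left(N \right)} = 144$
$- \frac{86367}{A{\left(\left(-13\right) \left(-8\right) \right)}} = - \frac{86367}{144} = \left(-86367\right) \frac{1}{144} = - \frac{28789}{48}$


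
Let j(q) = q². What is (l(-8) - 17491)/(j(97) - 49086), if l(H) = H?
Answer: 17499/39677 ≈ 0.44104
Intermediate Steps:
(l(-8) - 17491)/(j(97) - 49086) = (-8 - 17491)/(97² - 49086) = -17499/(9409 - 49086) = -17499/(-39677) = -17499*(-1/39677) = 17499/39677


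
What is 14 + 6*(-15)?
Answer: -76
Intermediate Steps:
14 + 6*(-15) = 14 - 90 = -76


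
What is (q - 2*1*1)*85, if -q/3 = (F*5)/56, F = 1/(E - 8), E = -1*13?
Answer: -66215/392 ≈ -168.92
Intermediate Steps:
E = -13
F = -1/21 (F = 1/(-13 - 8) = 1/(-21) = -1/21 ≈ -0.047619)
q = 5/392 (q = -3*(-1/21*5)/56 = -(-5)/(7*56) = -3*(-5/1176) = 5/392 ≈ 0.012755)
(q - 2*1*1)*85 = (5/392 - 2*1*1)*85 = (5/392 - 2*1)*85 = (5/392 - 2)*85 = -779/392*85 = -66215/392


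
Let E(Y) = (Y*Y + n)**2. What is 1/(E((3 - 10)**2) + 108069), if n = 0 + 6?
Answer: 1/5901718 ≈ 1.6944e-7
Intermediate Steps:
n = 6
E(Y) = (6 + Y**2)**2 (E(Y) = (Y*Y + 6)**2 = (Y**2 + 6)**2 = (6 + Y**2)**2)
1/(E((3 - 10)**2) + 108069) = 1/((6 + ((3 - 10)**2)**2)**2 + 108069) = 1/((6 + ((-7)**2)**2)**2 + 108069) = 1/((6 + 49**2)**2 + 108069) = 1/((6 + 2401)**2 + 108069) = 1/(2407**2 + 108069) = 1/(5793649 + 108069) = 1/5901718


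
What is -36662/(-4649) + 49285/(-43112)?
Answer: 1351446179/200427688 ≈ 6.7428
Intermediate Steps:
-36662/(-4649) + 49285/(-43112) = -36662*(-1/4649) + 49285*(-1/43112) = 36662/4649 - 49285/43112 = 1351446179/200427688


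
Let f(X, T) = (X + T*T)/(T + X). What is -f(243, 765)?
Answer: -16263/28 ≈ -580.82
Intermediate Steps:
f(X, T) = (X + T**2)/(T + X)
-f(243, 765) = -(243 + 765**2)/(765 + 243) = -(243 + 585225)/1008 = -585468/1008 = -1*16263/28 = -16263/28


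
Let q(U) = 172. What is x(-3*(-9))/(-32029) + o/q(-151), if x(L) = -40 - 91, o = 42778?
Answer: 685079547/2754494 ≈ 248.71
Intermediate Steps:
x(L) = -131
x(-3*(-9))/(-32029) + o/q(-151) = -131/(-32029) + 42778/172 = -131*(-1/32029) + 42778*(1/172) = 131/32029 + 21389/86 = 685079547/2754494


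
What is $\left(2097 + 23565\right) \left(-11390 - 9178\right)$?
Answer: $-527816016$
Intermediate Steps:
$\left(2097 + 23565\right) \left(-11390 - 9178\right) = 25662 \left(-20568\right) = -527816016$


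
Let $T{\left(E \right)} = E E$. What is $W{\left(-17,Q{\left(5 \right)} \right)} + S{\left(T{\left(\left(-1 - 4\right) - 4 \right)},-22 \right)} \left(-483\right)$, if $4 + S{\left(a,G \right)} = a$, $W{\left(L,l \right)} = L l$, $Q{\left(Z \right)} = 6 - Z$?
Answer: $-37208$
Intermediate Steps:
$T{\left(E \right)} = E^{2}$
$S{\left(a,G \right)} = -4 + a$
$W{\left(-17,Q{\left(5 \right)} \right)} + S{\left(T{\left(\left(-1 - 4\right) - 4 \right)},-22 \right)} \left(-483\right) = - 17 \left(6 - 5\right) + \left(-4 + \left(\left(-1 - 4\right) - 4\right)^{2}\right) \left(-483\right) = - 17 \left(6 - 5\right) + \left(-4 + \left(-5 - 4\right)^{2}\right) \left(-483\right) = \left(-17\right) 1 + \left(-4 + \left(-9\right)^{2}\right) \left(-483\right) = -17 + \left(-4 + 81\right) \left(-483\right) = -17 + 77 \left(-483\right) = -17 - 37191 = -37208$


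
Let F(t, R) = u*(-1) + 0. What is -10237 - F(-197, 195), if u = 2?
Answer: -10235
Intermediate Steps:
F(t, R) = -2 (F(t, R) = 2*(-1) + 0 = -2 + 0 = -2)
-10237 - F(-197, 195) = -10237 - 1*(-2) = -10237 + 2 = -10235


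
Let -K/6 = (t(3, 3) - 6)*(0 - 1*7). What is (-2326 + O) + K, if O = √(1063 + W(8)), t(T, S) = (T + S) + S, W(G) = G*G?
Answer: -2200 + 7*√23 ≈ -2166.4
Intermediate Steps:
W(G) = G²
t(T, S) = T + 2*S (t(T, S) = (S + T) + S = T + 2*S)
K = 126 (K = -6*((3 + 2*3) - 6)*(0 - 1*7) = -6*((3 + 6) - 6)*(0 - 7) = -6*(9 - 6)*(-7) = -18*(-7) = -6*(-21) = 126)
O = 7*√23 (O = √(1063 + 8²) = √(1063 + 64) = √1127 = 7*√23 ≈ 33.571)
(-2326 + O) + K = (-2326 + 7*√23) + 126 = -2200 + 7*√23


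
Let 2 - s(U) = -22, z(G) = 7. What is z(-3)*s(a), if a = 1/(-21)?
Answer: 168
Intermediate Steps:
a = -1/21 ≈ -0.047619
s(U) = 24 (s(U) = 2 - 1*(-22) = 2 + 22 = 24)
z(-3)*s(a) = 7*24 = 168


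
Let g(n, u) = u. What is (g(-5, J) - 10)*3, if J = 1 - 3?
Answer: -36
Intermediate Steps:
J = -2
(g(-5, J) - 10)*3 = (-2 - 10)*3 = -12*3 = -36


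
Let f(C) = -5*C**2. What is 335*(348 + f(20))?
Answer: -553420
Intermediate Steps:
335*(348 + f(20)) = 335*(348 - 5*20**2) = 335*(348 - 5*400) = 335*(348 - 2000) = 335*(-1652) = -553420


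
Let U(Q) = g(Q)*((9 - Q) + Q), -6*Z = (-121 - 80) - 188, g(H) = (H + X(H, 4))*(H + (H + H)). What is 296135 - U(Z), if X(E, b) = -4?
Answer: 758585/4 ≈ 1.8965e+5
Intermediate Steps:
g(H) = 3*H*(-4 + H) (g(H) = (H - 4)*(H + (H + H)) = (-4 + H)*(H + 2*H) = (-4 + H)*(3*H) = 3*H*(-4 + H))
Z = 389/6 (Z = -((-121 - 80) - 188)/6 = -(-201 - 188)/6 = -⅙*(-389) = 389/6 ≈ 64.833)
U(Q) = 27*Q*(-4 + Q) (U(Q) = (3*Q*(-4 + Q))*((9 - Q) + Q) = (3*Q*(-4 + Q))*9 = 27*Q*(-4 + Q))
296135 - U(Z) = 296135 - 27*389*(-4 + 389/6)/6 = 296135 - 27*389*365/(6*6) = 296135 - 1*425955/4 = 296135 - 425955/4 = 758585/4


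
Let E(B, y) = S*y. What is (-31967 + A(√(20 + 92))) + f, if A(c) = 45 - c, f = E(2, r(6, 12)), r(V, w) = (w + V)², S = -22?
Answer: -39050 - 4*√7 ≈ -39061.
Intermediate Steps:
r(V, w) = (V + w)²
E(B, y) = -22*y
f = -7128 (f = -22*(6 + 12)² = -22*18² = -22*324 = -7128)
(-31967 + A(√(20 + 92))) + f = (-31967 + (45 - √(20 + 92))) - 7128 = (-31967 + (45 - √112)) - 7128 = (-31967 + (45 - 4*√7)) - 7128 = (-31922 - 4*√7) - 7128 = -39050 - 4*√7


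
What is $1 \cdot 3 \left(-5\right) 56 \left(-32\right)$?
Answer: $26880$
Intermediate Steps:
$1 \cdot 3 \left(-5\right) 56 \left(-32\right) = 3 \left(-5\right) 56 \left(-32\right) = \left(-15\right) 56 \left(-32\right) = \left(-840\right) \left(-32\right) = 26880$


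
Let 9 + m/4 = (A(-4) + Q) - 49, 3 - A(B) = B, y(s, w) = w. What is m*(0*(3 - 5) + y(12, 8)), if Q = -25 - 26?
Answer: -3264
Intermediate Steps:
A(B) = 3 - B
Q = -51
m = -408 (m = -36 + 4*(((3 - 1*(-4)) - 51) - 49) = -36 + 4*(((3 + 4) - 51) - 49) = -36 + 4*((7 - 51) - 49) = -36 + 4*(-44 - 49) = -36 + 4*(-93) = -36 - 372 = -408)
m*(0*(3 - 5) + y(12, 8)) = -408*(0*(3 - 5) + 8) = -408*(0*(-2) + 8) = -408*(0 + 8) = -408*8 = -3264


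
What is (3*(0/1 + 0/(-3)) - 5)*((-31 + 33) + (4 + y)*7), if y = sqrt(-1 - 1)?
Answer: -150 - 35*I*sqrt(2) ≈ -150.0 - 49.497*I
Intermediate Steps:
y = I*sqrt(2) (y = sqrt(-2) = I*sqrt(2) ≈ 1.4142*I)
(3*(0/1 + 0/(-3)) - 5)*((-31 + 33) + (4 + y)*7) = (3*(0/1 + 0/(-3)) - 5)*((-31 + 33) + (4 + I*sqrt(2))*7) = (3*(0*1 + 0*(-1/3)) - 5)*(2 + (28 + 7*I*sqrt(2))) = (3*(0 + 0) - 5)*(30 + 7*I*sqrt(2)) = (3*0 - 5)*(30 + 7*I*sqrt(2)) = (0 - 5)*(30 + 7*I*sqrt(2)) = -5*(30 + 7*I*sqrt(2)) = -150 - 35*I*sqrt(2)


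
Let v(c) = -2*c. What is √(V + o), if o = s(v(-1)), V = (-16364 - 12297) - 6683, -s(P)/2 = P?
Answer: 2*I*√8837 ≈ 188.01*I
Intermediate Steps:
s(P) = -2*P
V = -35344 (V = -28661 - 6683 = -35344)
o = -4 (o = -(-4)*(-1) = -2*2 = -4)
√(V + o) = √(-35344 - 4) = √(-35348) = 2*I*√8837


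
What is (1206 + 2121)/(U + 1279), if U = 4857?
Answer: 3327/6136 ≈ 0.54221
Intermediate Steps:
(1206 + 2121)/(U + 1279) = (1206 + 2121)/(4857 + 1279) = 3327/6136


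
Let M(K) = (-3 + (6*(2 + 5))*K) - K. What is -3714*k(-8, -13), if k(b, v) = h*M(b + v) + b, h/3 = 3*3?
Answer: 86669904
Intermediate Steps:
h = 27 (h = 3*(3*3) = 3*9 = 27)
M(K) = -3 + 41*K (M(K) = (-3 + (6*7)*K) - K = (-3 + 42*K) - K = -3 + 41*K)
k(b, v) = -81 + 1107*v + 1108*b (k(b, v) = 27*(-3 + 41*(b + v)) + b = 27*(-3 + (41*b + 41*v)) + b = 27*(-3 + 41*b + 41*v) + b = (-81 + 1107*b + 1107*v) + b = -81 + 1107*v + 1108*b)
-3714*k(-8, -13) = -3714*(-81 + 1107*(-13) + 1108*(-8)) = -3714*(-81 - 14391 - 8864) = -3714*(-23336) = 86669904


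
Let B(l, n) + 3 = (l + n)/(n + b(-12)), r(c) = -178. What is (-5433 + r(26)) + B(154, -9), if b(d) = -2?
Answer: -61899/11 ≈ -5627.2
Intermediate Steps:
B(l, n) = -3 + (l + n)/(-2 + n) (B(l, n) = -3 + (l + n)/(n - 2) = -3 + (l + n)/(-2 + n))
(-5433 + r(26)) + B(154, -9) = (-5433 - 178) + (6 + 154 - 2*(-9))/(-2 - 9) = -5611 + (6 + 154 + 18)/(-11) = -5611 - 1/11*178 = -5611 - 178/11 = -61899/11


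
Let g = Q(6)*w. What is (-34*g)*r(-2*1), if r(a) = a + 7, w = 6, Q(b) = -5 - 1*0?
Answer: 5100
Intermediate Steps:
Q(b) = -5 (Q(b) = -5 + 0 = -5)
r(a) = 7 + a
g = -30 (g = -5*6 = -30)
(-34*g)*r(-2*1) = (-34*(-30))*(7 - 2*1) = 1020*(7 - 2) = 1020*5 = 5100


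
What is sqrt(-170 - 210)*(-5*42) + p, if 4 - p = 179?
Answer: -175 - 420*I*sqrt(95) ≈ -175.0 - 4093.7*I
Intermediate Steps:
p = -175 (p = 4 - 1*179 = 4 - 179 = -175)
sqrt(-170 - 210)*(-5*42) + p = sqrt(-170 - 210)*(-5*42) - 175 = sqrt(-380)*(-210) - 175 = (2*I*sqrt(95))*(-210) - 175 = -420*I*sqrt(95) - 175 = -175 - 420*I*sqrt(95)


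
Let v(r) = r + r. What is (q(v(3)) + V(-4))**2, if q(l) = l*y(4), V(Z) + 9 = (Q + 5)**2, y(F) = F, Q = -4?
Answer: 256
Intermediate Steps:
v(r) = 2*r
V(Z) = -8 (V(Z) = -9 + (-4 + 5)**2 = -9 + 1**2 = -9 + 1 = -8)
q(l) = 4*l (q(l) = l*4 = 4*l)
(q(v(3)) + V(-4))**2 = (4*(2*3) - 8)**2 = (4*6 - 8)**2 = (24 - 8)**2 = 16**2 = 256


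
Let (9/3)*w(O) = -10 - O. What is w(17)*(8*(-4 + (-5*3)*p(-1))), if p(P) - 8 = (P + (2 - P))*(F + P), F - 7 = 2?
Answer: 26208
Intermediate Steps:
F = 9 (F = 7 + 2 = 9)
w(O) = -10/3 - O/3 (w(O) = (-10 - O)/3 = -10/3 - O/3)
p(P) = 26 + 2*P (p(P) = 8 + (P + (2 - P))*(9 + P) = 8 + 2*(9 + P) = 8 + (18 + 2*P) = 26 + 2*P)
w(17)*(8*(-4 + (-5*3)*p(-1))) = (-10/3 - ⅓*17)*(8*(-4 + (-5*3)*(26 + 2*(-1)))) = (-10/3 - 17/3)*(8*(-4 - 15*(26 - 2))) = -72*(-4 - 15*24) = -72*(-4 - 360) = -72*(-364) = -9*(-2912) = 26208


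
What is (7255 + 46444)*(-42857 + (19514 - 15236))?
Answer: -2071653721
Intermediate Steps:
(7255 + 46444)*(-42857 + (19514 - 15236)) = 53699*(-42857 + 4278) = 53699*(-38579) = -2071653721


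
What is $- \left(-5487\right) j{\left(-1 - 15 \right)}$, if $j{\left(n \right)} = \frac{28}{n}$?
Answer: $- \frac{38409}{4} \approx -9602.3$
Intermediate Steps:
$- \left(-5487\right) j{\left(-1 - 15 \right)} = - \left(-5487\right) \frac{28}{-1 - 15} = - \left(-5487\right) \frac{28}{-16} = - \left(-5487\right) 28 \left(- \frac{1}{16}\right) = - \frac{\left(-5487\right) \left(-7\right)}{4} = \left(-1\right) \frac{38409}{4} = - \frac{38409}{4}$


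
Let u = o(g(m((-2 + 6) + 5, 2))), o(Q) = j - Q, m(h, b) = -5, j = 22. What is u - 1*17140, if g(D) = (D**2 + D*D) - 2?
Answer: -17166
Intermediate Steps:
g(D) = -2 + 2*D**2 (g(D) = (D**2 + D**2) - 2 = 2*D**2 - 2 = -2 + 2*D**2)
o(Q) = 22 - Q
u = -26 (u = 22 - (-2 + 2*(-5)**2) = 22 - (-2 + 2*25) = 22 - (-2 + 50) = 22 - 1*48 = 22 - 48 = -26)
u - 1*17140 = -26 - 1*17140 = -26 - 17140 = -17166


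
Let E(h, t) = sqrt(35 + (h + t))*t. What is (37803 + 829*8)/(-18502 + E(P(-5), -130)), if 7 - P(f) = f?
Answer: -411068185/171863352 + 2888275*I*sqrt(83)/171863352 ≈ -2.3918 + 0.15311*I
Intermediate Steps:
P(f) = 7 - f
E(h, t) = t*sqrt(35 + h + t) (E(h, t) = sqrt(35 + h + t)*t = t*sqrt(35 + h + t))
(37803 + 829*8)/(-18502 + E(P(-5), -130)) = (37803 + 829*8)/(-18502 - 130*sqrt(35 + (7 - 1*(-5)) - 130)) = (37803 + 6632)/(-18502 - 130*sqrt(35 + (7 + 5) - 130)) = 44435/(-18502 - 130*sqrt(35 + 12 - 130)) = 44435/(-18502 - 130*I*sqrt(83))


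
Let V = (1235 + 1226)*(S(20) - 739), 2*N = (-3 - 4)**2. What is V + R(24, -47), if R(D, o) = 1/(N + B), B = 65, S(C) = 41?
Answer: -307482260/179 ≈ -1.7178e+6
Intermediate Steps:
N = 49/2 (N = (-3 - 4)**2/2 = (1/2)*(-7)**2 = (1/2)*49 = 49/2 ≈ 24.500)
R(D, o) = 2/179 (R(D, o) = 1/(49/2 + 65) = 1/(179/2) = 2/179)
V = -1717778 (V = (1235 + 1226)*(41 - 739) = 2461*(-698) = -1717778)
V + R(24, -47) = -1717778 + 2/179 = -307482260/179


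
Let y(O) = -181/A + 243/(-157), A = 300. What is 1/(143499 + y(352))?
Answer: 47100/6758701583 ≈ 6.9688e-6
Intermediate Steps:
y(O) = -101317/47100 (y(O) = -181/300 + 243/(-157) = -181*1/300 + 243*(-1/157) = -181/300 - 243/157 = -101317/47100)
1/(143499 + y(352)) = 1/(143499 - 101317/47100) = 1/(6758701583/47100) = 47100/6758701583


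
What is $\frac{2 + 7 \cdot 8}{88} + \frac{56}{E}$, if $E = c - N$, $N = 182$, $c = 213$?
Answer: $\frac{3363}{1364} \approx 2.4655$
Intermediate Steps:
$E = 31$ ($E = 213 - 182 = 31$)
$\frac{2 + 7 \cdot 8}{88} + \frac{56}{E} = \frac{2 + 7 \cdot 8}{88} + \frac{56}{31} = \left(2 + 56\right) \frac{1}{88} + 56 \cdot \frac{1}{31} = 58 \cdot \frac{1}{88} + \frac{56}{31} = \frac{29}{44} + \frac{56}{31} = \frac{3363}{1364}$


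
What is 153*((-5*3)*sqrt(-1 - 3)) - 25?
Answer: -25 - 4590*I ≈ -25.0 - 4590.0*I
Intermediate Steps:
153*((-5*3)*sqrt(-1 - 3)) - 25 = 153*(-30*I) - 25 = -4590*I - 25 = -25 - 4590*I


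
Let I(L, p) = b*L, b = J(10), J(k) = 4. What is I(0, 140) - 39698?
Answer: -39698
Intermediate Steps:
b = 4
I(L, p) = 4*L
I(0, 140) - 39698 = 4*0 - 39698 = 0 - 39698 = -39698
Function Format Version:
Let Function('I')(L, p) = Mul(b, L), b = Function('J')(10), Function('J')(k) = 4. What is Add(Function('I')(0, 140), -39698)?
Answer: -39698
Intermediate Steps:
b = 4
Function('I')(L, p) = Mul(4, L)
Add(Function('I')(0, 140), -39698) = Add(Mul(4, 0), -39698) = Add(0, -39698) = -39698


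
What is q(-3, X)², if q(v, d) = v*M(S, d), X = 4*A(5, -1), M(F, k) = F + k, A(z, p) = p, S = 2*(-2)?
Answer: 576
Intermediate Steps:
S = -4
X = -4 (X = 4*(-1) = -4)
q(v, d) = v*(-4 + d)
q(-3, X)² = (-3*(-4 - 4))² = (-3*(-8))² = 24² = 576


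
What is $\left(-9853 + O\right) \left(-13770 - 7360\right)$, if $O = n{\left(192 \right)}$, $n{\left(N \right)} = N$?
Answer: $204136930$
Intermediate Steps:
$O = 192$
$\left(-9853 + O\right) \left(-13770 - 7360\right) = \left(-9853 + 192\right) \left(-13770 - 7360\right) = \left(-9661\right) \left(-21130\right) = 204136930$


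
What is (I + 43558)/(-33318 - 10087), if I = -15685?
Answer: -27873/43405 ≈ -0.64216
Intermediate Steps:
(I + 43558)/(-33318 - 10087) = (-15685 + 43558)/(-33318 - 10087) = 27873/(-43405) = 27873*(-1/43405) = -27873/43405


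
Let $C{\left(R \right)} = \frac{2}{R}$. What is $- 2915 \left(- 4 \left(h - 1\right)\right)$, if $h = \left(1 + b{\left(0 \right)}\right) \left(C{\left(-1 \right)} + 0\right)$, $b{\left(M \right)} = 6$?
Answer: $-174900$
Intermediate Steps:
$h = -14$ ($h = \left(1 + 6\right) \left(\frac{2}{-1} + 0\right) = 7 \left(2 \left(-1\right) + 0\right) = 7 \left(-2 + 0\right) = 7 \left(-2\right) = -14$)
$- 2915 \left(- 4 \left(h - 1\right)\right) = - 2915 \left(- 4 \left(-14 - 1\right)\right) = - 2915 \left(\left(-4\right) \left(-15\right)\right) = \left(-2915\right) 60 = -174900$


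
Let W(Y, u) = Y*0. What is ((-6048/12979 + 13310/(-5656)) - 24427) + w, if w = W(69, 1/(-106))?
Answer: -896687036313/36704612 ≈ -24430.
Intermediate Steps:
W(Y, u) = 0
w = 0
((-6048/12979 + 13310/(-5656)) - 24427) + w = ((-6048/12979 + 13310/(-5656)) - 24427) + 0 = ((-6048*1/12979 + 13310*(-1/5656)) - 24427) + 0 = ((-6048/12979 - 6655/2828) - 24427) + 0 = (-103478989/36704612 - 24427) + 0 = -896687036313/36704612 + 0 = -896687036313/36704612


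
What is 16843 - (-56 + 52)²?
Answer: 16827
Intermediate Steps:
16843 - (-56 + 52)² = 16843 - 1*(-4)² = 16843 - 1*16 = 16843 - 16 = 16827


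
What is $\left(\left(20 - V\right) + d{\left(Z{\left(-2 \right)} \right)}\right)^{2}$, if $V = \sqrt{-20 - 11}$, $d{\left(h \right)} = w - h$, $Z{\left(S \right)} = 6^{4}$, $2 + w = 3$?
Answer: $\left(1275 + i \sqrt{31}\right)^{2} \approx 1.6256 \cdot 10^{6} + 1.42 \cdot 10^{4} i$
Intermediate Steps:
$w = 1$ ($w = -2 + 3 = 1$)
$Z{\left(S \right)} = 1296$
$d{\left(h \right)} = 1 - h$
$V = i \sqrt{31}$ ($V = \sqrt{-31} = i \sqrt{31} \approx 5.5678 i$)
$\left(\left(20 - V\right) + d{\left(Z{\left(-2 \right)} \right)}\right)^{2} = \left(\left(20 - i \sqrt{31}\right) + \left(1 - 1296\right)\right)^{2} = \left(\left(20 - i \sqrt{31}\right) - 1295\right)^{2} = \left(-1275 - i \sqrt{31}\right)^{2}$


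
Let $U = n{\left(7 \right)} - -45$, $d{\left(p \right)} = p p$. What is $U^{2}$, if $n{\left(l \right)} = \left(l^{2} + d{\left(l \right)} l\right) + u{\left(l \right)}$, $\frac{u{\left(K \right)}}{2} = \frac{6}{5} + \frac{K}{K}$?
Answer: $\frac{4870849}{25} \approx 1.9483 \cdot 10^{5}$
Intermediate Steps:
$d{\left(p \right)} = p^{2}$
$u{\left(K \right)} = \frac{22}{5}$ ($u{\left(K \right)} = 2 \left(\frac{6}{5} + \frac{K}{K}\right) = 2 \left(6 \cdot \frac{1}{5} + 1\right) = 2 \left(\frac{6}{5} + 1\right) = 2 \cdot \frac{11}{5} = \frac{22}{5}$)
$n{\left(l \right)} = \frac{22}{5} + l^{2} + l^{3}$ ($n{\left(l \right)} = \left(l^{2} + l^{2} l\right) + \frac{22}{5} = \left(l^{2} + l^{3}\right) + \frac{22}{5} = \frac{22}{5} + l^{2} + l^{3}$)
$U = \frac{2207}{5}$ ($U = \left(\frac{22}{5} + 7^{2} + 7^{3}\right) - -45 = \left(\frac{22}{5} + 49 + 343\right) + 45 = \frac{1982}{5} + 45 = \frac{2207}{5} \approx 441.4$)
$U^{2} = \left(\frac{2207}{5}\right)^{2} = \frac{4870849}{25}$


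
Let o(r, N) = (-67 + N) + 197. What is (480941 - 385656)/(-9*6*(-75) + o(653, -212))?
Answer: 95285/3968 ≈ 24.013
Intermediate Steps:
o(r, N) = 130 + N
(480941 - 385656)/(-9*6*(-75) + o(653, -212)) = (480941 - 385656)/(-9*6*(-75) + (130 - 212)) = 95285/(-54*(-75) - 82) = 95285/(4050 - 82) = 95285/3968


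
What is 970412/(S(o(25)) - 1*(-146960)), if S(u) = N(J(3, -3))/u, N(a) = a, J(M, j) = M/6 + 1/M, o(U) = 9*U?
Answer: 262011240/39679201 ≈ 6.6032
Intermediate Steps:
J(M, j) = 1/M + M/6 (J(M, j) = M*(⅙) + 1/M = M/6 + 1/M = 1/M + M/6)
S(u) = 5/(6*u) (S(u) = (1/3 + (⅙)*3)/u = (⅓ + ½)/u = 5/(6*u))
970412/(S(o(25)) - 1*(-146960)) = 970412/(5/(6*((9*25))) - 1*(-146960)) = 970412/((⅚)/225 + 146960) = 970412/((⅚)*(1/225) + 146960) = 970412/(1/270 + 146960) = 970412/(39679201/270) = 970412*(270/39679201) = 262011240/39679201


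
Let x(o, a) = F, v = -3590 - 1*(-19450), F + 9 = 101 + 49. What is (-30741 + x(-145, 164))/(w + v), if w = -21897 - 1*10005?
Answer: 15300/8021 ≈ 1.9075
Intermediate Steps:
F = 141 (F = -9 + (101 + 49) = -9 + 150 = 141)
v = 15860 (v = -3590 + 19450 = 15860)
x(o, a) = 141
w = -31902 (w = -21897 - 10005 = -31902)
(-30741 + x(-145, 164))/(w + v) = (-30741 + 141)/(-31902 + 15860) = -30600/(-16042) = -30600*(-1/16042) = 15300/8021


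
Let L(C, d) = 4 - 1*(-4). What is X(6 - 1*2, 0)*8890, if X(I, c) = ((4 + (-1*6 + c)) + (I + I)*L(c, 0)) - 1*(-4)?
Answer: 586740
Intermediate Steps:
L(C, d) = 8 (L(C, d) = 4 + 4 = 8)
X(I, c) = 2 + c + 16*I (X(I, c) = ((4 + (-1*6 + c)) + (I + I)*8) - 1*(-4) = ((4 + (-6 + c)) + (2*I)*8) + 4 = ((-2 + c) + 16*I) + 4 = (-2 + c + 16*I) + 4 = 2 + c + 16*I)
X(6 - 1*2, 0)*8890 = (2 + 0 + 16*(6 - 1*2))*8890 = (2 + 0 + 16*(6 - 2))*8890 = (2 + 0 + 16*4)*8890 = (2 + 0 + 64)*8890 = 66*8890 = 586740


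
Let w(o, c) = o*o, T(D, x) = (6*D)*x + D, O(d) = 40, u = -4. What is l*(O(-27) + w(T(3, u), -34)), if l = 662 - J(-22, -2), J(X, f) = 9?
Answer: 3135053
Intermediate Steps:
T(D, x) = D + 6*D*x (T(D, x) = 6*D*x + D = D + 6*D*x)
w(o, c) = o²
l = 653 (l = 662 - 1*9 = 662 - 9 = 653)
l*(O(-27) + w(T(3, u), -34)) = 653*(40 + (3*(1 + 6*(-4)))²) = 653*(40 + (3*(1 - 24))²) = 653*(40 + (3*(-23))²) = 653*(40 + (-69)²) = 653*(40 + 4761) = 653*4801 = 3135053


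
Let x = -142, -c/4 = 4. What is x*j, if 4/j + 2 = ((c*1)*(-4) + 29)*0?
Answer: 284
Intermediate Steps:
c = -16 (c = -4*4 = -16)
j = -2 (j = 4/(-2 + (-16*1*(-4) + 29)*0) = 4/(-2 + (-16*(-4) + 29)*0) = 4/(-2 + (64 + 29)*0) = 4/(-2 + 93*0) = 4/(-2 + 0) = 4/(-2) = 4*(-½) = -2)
x*j = -142*(-2) = 284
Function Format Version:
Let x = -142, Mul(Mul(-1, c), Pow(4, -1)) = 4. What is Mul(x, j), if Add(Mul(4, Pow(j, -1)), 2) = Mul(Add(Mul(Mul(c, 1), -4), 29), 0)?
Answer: 284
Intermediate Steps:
c = -16 (c = Mul(-4, 4) = -16)
j = -2 (j = Mul(4, Pow(Add(-2, Mul(Add(Mul(Mul(-16, 1), -4), 29), 0)), -1)) = Mul(4, Pow(Add(-2, Mul(Add(Mul(-16, -4), 29), 0)), -1)) = Mul(4, Pow(Add(-2, Mul(Add(64, 29), 0)), -1)) = Mul(4, Pow(Add(-2, Mul(93, 0)), -1)) = Mul(4, Pow(Add(-2, 0), -1)) = Mul(4, Pow(-2, -1)) = Mul(4, Rational(-1, 2)) = -2)
Mul(x, j) = Mul(-142, -2) = 284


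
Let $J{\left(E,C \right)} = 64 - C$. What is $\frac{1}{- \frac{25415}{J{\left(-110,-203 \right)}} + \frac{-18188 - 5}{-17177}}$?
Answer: $- \frac{51531}{4850516} \approx -0.010624$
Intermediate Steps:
$\frac{1}{- \frac{25415}{J{\left(-110,-203 \right)}} + \frac{-18188 - 5}{-17177}} = \frac{1}{- \frac{25415}{64 - -203} + \frac{-18188 - 5}{-17177}} = \frac{1}{- \frac{25415}{64 + 203} + \left(-18188 - 5\right) \left(- \frac{1}{17177}\right)} = \frac{1}{- \frac{25415}{267} - - \frac{18193}{17177}} = \frac{1}{\left(-25415\right) \frac{1}{267} + \frac{18193}{17177}} = \frac{1}{- \frac{25415}{267} + \frac{18193}{17177}} = \frac{1}{- \frac{4850516}{51531}} = - \frac{51531}{4850516}$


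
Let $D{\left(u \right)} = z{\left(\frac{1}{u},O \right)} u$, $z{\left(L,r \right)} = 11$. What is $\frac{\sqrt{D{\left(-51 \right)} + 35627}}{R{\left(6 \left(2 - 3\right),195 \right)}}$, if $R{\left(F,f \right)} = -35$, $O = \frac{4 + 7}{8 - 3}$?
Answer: $- \frac{\sqrt{35066}}{35} \approx -5.3503$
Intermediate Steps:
$O = \frac{11}{5} \approx 2.2$
$D{\left(u \right)} = 11 u$
$\frac{\sqrt{D{\left(-51 \right)} + 35627}}{R{\left(6 \left(2 - 3\right),195 \right)}} = \frac{\sqrt{11 \left(-51\right) + 35627}}{-35} = \sqrt{-561 + 35627} \left(- \frac{1}{35}\right) = \sqrt{35066} \left(- \frac{1}{35}\right) = - \frac{\sqrt{35066}}{35}$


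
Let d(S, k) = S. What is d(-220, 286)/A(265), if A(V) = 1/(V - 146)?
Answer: -26180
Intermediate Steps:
A(V) = 1/(-146 + V)
d(-220, 286)/A(265) = -220/(1/(-146 + 265)) = -220/(1/119) = -220/1/119 = -220*119 = -26180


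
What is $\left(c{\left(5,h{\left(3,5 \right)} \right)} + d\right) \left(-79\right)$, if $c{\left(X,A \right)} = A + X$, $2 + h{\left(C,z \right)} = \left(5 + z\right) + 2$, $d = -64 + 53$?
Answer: $-316$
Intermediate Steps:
$d = -11$
$h{\left(C,z \right)} = 5 + z$ ($h{\left(C,z \right)} = -2 + \left(\left(5 + z\right) + 2\right) = -2 + \left(7 + z\right) = 5 + z$)
$\left(c{\left(5,h{\left(3,5 \right)} \right)} + d\right) \left(-79\right) = \left(\left(\left(5 + 5\right) + 5\right) - 11\right) \left(-79\right) = \left(\left(10 + 5\right) - 11\right) \left(-79\right) = \left(15 - 11\right) \left(-79\right) = 4 \left(-79\right) = -316$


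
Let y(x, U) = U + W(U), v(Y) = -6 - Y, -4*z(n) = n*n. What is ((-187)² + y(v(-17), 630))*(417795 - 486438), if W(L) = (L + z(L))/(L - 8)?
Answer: -1513165125069/622 ≈ -2.4327e+9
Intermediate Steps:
z(n) = -n²/4 (z(n) = -n*n/4 = -n²/4)
W(L) = (L - L²/4)/(-8 + L) (W(L) = (L - L²/4)/(L - 8) = (L - L²/4)/(-8 + L))
y(x, U) = U + U*(4 - U)/(4*(-8 + U))
((-187)² + y(v(-17), 630))*(417795 - 486438) = ((-187)² + (¼)*630*(-28 + 3*630)/(-8 + 630))*(417795 - 486438) = (34969 + (¼)*630*(-28 + 1890)/622)*(-68643) = (34969 + (¼)*630*(1/622)*1862)*(-68643) = (34969 + 293265/622)*(-68643) = (22043983/622)*(-68643) = -1513165125069/622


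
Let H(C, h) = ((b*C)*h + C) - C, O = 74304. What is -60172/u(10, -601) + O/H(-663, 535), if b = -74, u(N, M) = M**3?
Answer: 2951575171124/949666669425695 ≈ 0.0031080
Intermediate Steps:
H(C, h) = -74*C*h (H(C, h) = ((-74*C)*h + C) - C = (-74*C*h + C) - C = (C - 74*C*h) - C = -74*C*h)
-60172/u(10, -601) + O/H(-663, 535) = -60172/((-601)**3) + 74304/((-74*(-663)*535)) = -60172/(-217081801) + 74304/26248170 = -60172*(-1/217081801) + 74304*(1/26248170) = 60172/217081801 + 12384/4374695 = 2951575171124/949666669425695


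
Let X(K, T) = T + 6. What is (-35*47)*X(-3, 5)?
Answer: -18095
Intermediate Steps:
X(K, T) = 6 + T
(-35*47)*X(-3, 5) = (-35*47)*(6 + 5) = -1645*11 = -18095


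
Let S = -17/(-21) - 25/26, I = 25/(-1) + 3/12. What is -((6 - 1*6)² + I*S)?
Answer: -2739/728 ≈ -3.7624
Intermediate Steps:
I = -99/4 (I = 25*(-1) + 3*(1/12) = -25 + ¼ = -99/4 ≈ -24.750)
S = -83/546 (S = -17*(-1/21) - 25*1/26 = 17/21 - 25/26 = -83/546 ≈ -0.15201)
-((6 - 1*6)² + I*S) = -((6 - 1*6)² - 99/4*(-83/546)) = -((6 - 6)² + 2739/728) = -(0² + 2739/728) = -(0 + 2739/728) = -1*2739/728 = -2739/728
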